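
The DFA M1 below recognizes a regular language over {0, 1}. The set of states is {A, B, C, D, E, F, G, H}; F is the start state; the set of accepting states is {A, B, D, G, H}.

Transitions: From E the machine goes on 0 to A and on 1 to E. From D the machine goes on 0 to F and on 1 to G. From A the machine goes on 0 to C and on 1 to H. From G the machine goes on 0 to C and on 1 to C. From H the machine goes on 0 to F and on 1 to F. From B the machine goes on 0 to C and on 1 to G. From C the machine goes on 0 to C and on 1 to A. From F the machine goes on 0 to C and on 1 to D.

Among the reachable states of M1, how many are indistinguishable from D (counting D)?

2

Reachable states from the start: {A,C,D,F,G,H}. Unreachable: {B,E} — drop them.
Initial partition by acceptance: {A,D,G,H} | {C,F}.
Refine {A,D,G,H} on symbol 1: members go to different blocks, giving {A,D} and {G,H}.
No further refinement is possible. Final partition (3 blocks): {A,D} | {C,F} | {G,H}.
State D belongs to the block {A,D}, which has 2 states.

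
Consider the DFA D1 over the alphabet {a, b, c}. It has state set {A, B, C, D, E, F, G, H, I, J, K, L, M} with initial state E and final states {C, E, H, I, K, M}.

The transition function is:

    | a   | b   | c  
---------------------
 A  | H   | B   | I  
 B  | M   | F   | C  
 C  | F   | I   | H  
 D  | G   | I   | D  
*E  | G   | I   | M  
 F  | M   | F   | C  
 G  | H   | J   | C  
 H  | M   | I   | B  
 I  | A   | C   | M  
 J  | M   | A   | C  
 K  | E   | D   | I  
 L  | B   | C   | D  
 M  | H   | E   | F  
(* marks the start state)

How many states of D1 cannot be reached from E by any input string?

3

BFS from E reaches {A, B, C, E, F, G, H, I, J, M}; the 3 state(s) D, K, L are never visited.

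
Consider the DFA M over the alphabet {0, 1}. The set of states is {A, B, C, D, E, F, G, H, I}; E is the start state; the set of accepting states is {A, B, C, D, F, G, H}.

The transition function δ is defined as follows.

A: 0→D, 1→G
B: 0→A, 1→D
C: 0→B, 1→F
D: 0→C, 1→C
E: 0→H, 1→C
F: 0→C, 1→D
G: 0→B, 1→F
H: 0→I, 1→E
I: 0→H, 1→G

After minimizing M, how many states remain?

Initial partition by acceptance: {A,B,C,D,F,G,H} | {E,I}.
Refine {A,B,C,D,F,G,H} on symbol 0: members go to different blocks, giving {A,B,C,D,F,G} and {H}.
No further refinement is possible. Final partition (3 blocks): {A,B,C,D,F,G} | {E,I} | {H}.

3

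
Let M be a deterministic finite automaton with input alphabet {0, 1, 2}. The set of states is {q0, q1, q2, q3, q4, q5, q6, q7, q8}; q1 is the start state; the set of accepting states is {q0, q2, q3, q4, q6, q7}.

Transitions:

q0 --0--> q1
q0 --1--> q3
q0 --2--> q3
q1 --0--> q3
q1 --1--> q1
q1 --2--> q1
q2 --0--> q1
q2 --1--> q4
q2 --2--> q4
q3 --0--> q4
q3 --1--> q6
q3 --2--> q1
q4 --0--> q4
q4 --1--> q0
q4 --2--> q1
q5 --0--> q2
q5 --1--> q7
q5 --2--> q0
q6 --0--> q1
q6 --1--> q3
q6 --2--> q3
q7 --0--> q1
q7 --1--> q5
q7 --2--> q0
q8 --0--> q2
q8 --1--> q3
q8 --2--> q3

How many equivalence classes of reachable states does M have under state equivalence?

First remove the unreachable states {q2,q5,q7,q8}; 5 states remain.
P0 = {q0,q3,q4,q6} | {q1}.
Refine {q0,q3,q4,q6} on symbol 0: members go to different blocks, giving {q0,q6} and {q3,q4}.
No further refinement is possible. Final partition (3 blocks): {q0,q6} | {q1} | {q3,q4}.

3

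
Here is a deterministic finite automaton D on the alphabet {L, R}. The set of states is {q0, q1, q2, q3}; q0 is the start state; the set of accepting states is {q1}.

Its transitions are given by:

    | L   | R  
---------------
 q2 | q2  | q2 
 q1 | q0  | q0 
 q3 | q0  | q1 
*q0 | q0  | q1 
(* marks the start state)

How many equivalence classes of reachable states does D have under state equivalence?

2

First remove the unreachable states {q2,q3}; 2 states remain.
P0 = {q1} | {q0}.
The partition is now stable with 2 blocks: {q1} | {q0}.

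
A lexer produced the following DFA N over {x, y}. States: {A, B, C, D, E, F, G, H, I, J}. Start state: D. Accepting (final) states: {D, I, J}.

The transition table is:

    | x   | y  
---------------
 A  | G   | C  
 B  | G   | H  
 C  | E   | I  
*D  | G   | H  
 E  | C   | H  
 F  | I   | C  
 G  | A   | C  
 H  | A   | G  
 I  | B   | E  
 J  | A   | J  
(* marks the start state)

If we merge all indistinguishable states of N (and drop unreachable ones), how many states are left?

7

Reachable states from the start: {A,B,C,D,E,G,H,I}. Unreachable: {F,J} — drop them.
P0 = {D,I} | {A,B,C,E,G,H}.
Split {A,B,C,E,G,H} by δ(·,y) → {A,B,E,G,H} and {C}.
On input x, block {A,B,E,G,H} splits into {A,B,G,H} and {E}.
On input y, block {D,I} splits into {D} and {I}.
Split {A,B,G,H} by δ(·,y) → {A,G} and {B,H}.
Refine {B,H} on symbol y: members go to different blocks, giving {B} and {H}.
The partition is now stable with 7 blocks: {D} | {A,G} | {C} | {E} | {I} | {B} | {H}.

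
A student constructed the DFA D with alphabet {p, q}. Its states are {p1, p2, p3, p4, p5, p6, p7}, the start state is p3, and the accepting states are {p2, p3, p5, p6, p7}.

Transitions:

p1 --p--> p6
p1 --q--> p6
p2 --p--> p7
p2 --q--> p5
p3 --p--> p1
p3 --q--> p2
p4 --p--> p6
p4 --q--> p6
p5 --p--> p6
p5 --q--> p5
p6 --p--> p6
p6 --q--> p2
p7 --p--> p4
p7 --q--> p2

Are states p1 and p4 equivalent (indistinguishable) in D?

Every state is reachable, so we keep all 7.
P0 = {p2,p3,p5,p6,p7} | {p1,p4}.
Split {p2,p3,p5,p6,p7} by δ(·,p) → {p2,p5,p6} and {p3,p7}.
Refine {p2,p5,p6} on symbol p: members go to different blocks, giving {p5,p6} and {p2}.
On input q, block {p5,p6} splits into {p5} and {p6}.
Stable partition: {p5} | {p1,p4} | {p3,p7} | {p2} | {p6} — 5 equivalence classes.
p1 and p4 lie in the same block of the stable partition, so they are equivalent — no string distinguishes them.

Yes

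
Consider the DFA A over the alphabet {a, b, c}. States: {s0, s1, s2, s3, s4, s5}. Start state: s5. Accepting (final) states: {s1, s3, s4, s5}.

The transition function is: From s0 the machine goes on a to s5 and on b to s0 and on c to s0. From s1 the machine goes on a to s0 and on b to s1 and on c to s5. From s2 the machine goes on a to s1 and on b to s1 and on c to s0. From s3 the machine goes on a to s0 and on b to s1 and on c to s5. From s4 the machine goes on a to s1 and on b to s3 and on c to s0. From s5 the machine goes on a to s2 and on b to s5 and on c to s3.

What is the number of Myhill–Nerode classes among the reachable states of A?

First remove the unreachable states {s4}; 5 states remain.
Initial partition by acceptance: {s1,s3,s5} | {s0,s2}.
Refine {s0,s2} on symbol b: members go to different blocks, giving {s0} and {s2}.
On input a, block {s1,s3,s5} splits into {s1,s3} and {s5}.
The partition is now stable with 4 blocks: {s1,s3} | {s0} | {s2} | {s5}.

4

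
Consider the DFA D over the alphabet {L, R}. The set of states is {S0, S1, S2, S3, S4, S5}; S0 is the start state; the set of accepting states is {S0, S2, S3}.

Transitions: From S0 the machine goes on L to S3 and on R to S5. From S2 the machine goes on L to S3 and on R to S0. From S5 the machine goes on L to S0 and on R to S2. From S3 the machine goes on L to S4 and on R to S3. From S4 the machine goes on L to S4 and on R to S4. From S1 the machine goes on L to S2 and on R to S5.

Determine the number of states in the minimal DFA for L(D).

First remove the unreachable states {S1}; 5 states remain.
Start with accepting vs non-accepting: {S0,S2,S3} | {S4,S5}.
On input L, block {S0,S2,S3} splits into {S0,S2} and {S3}.
Refine {S0,S2} on symbol R: members go to different blocks, giving {S0} and {S2}.
Refine {S4,S5} on symbol L: members go to different blocks, giving {S4} and {S5}.
Stable partition: {S0} | {S4} | {S3} | {S2} | {S5} — 5 equivalence classes.

5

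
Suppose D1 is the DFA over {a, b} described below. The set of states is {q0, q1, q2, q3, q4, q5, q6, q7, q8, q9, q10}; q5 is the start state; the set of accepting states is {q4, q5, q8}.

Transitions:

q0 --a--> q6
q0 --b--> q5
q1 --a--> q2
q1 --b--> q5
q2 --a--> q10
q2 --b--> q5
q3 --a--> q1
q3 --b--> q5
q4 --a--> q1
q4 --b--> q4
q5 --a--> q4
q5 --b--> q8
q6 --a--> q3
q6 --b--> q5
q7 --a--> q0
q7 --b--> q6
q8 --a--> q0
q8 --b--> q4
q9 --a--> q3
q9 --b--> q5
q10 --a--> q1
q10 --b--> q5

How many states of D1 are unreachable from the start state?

BFS from q5 reaches {q0, q1, q2, q3, q4, q5, q6, q8, q10}; the 2 state(s) q7, q9 are never visited.

2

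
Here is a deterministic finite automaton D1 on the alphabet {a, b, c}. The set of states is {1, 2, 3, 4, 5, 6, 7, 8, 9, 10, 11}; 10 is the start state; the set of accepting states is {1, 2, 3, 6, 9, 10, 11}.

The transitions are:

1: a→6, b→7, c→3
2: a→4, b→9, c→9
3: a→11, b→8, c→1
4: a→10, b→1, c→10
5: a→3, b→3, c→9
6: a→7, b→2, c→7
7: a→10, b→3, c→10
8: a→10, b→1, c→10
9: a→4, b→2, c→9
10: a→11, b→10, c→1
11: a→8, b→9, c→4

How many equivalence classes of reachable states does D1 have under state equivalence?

5

States {5} cannot be reached from the start state, so discard them.
Start with accepting vs non-accepting: {1,2,3,6,9,10,11} | {4,7,8}.
Split {1,2,3,6,9,10,11} by δ(·,a) → {2,6,9,11} and {1,3,10}.
Split {2,6,9,11} by δ(·,c) → {2,9} and {6,11}.
On input b, block {1,3,10} splits into {1,3} and {10}.
No further refinement is possible. Final partition (5 blocks): {2,9} | {4,7,8} | {1,3} | {6,11} | {10}.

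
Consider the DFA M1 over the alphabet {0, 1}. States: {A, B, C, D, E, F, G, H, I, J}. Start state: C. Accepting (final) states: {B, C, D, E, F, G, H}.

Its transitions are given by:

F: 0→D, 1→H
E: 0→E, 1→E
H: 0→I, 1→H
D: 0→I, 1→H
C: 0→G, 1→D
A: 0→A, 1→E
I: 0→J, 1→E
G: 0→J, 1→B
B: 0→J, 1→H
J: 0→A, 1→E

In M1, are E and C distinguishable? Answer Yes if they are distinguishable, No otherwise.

States {F} cannot be reached from the start state, so discard them.
Initial partition by acceptance: {B,C,D,E,G,H} | {A,I,J}.
Refine {B,C,D,E,G,H} on symbol 0: members go to different blocks, giving {B,D,G,H} and {C,E}.
Refine {C,E} on symbol 0: members go to different blocks, giving {C} and {E}.
The partition is now stable with 4 blocks: {B,D,G,H} | {A,I,J} | {C} | {E}.
E and C end up in different blocks, so they are distinguishable. For instance, the string '00' is accepted from only E.

Yes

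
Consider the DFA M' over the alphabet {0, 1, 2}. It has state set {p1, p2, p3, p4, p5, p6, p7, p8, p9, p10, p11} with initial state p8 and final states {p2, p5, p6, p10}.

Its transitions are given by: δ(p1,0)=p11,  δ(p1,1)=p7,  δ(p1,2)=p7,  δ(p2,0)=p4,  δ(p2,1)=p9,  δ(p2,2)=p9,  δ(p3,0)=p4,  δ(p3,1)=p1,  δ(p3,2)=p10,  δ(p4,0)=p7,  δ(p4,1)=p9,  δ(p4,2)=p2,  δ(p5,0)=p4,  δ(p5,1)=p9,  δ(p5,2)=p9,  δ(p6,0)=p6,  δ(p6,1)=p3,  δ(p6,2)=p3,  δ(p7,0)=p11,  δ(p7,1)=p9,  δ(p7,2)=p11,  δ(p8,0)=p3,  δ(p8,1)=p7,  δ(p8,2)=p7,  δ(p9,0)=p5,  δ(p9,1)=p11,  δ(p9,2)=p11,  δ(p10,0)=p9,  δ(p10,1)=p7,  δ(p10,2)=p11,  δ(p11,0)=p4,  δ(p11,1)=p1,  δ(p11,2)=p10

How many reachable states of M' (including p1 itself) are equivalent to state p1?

First remove the unreachable states {p6}; 10 states remain.
P0 = {p2,p5,p10} | {p1,p3,p4,p7,p8,p9,p11}.
On input 0, block {p1,p3,p4,p7,p8,p9,p11} splits into {p1,p3,p4,p7,p8,p11} and {p9}.
Split {p2,p5,p10} by δ(·,0) → {p2,p5} and {p10}.
Refine {p1,p3,p4,p7,p8,p11} on symbol 1: members go to different blocks, giving {p1,p3,p8,p11} and {p4,p7}.
On input 0, block {p1,p3,p8,p11} splits into {p1,p8} and {p3,p11}.
Split {p4,p7} by δ(·,0) → {p4} and {p7}.
Stable partition: {p2,p5} | {p1,p8} | {p9} | {p10} | {p4} | {p3,p11} | {p7} — 7 equivalence classes.
State p1 belongs to the block {p1,p8}, which has 2 states.

2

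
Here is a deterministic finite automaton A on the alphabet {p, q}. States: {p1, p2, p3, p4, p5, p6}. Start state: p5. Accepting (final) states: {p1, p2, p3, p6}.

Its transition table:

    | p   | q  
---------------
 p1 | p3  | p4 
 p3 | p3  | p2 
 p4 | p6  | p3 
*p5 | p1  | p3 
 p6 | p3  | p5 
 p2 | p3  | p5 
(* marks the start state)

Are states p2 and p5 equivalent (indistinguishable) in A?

Every state is reachable, so we keep all 6.
Start with accepting vs non-accepting: {p1,p2,p3,p6} | {p4,p5}.
Split {p1,p2,p3,p6} by δ(·,q) → {p1,p2,p6} and {p3}.
No further refinement is possible. Final partition (3 blocks): {p1,p2,p6} | {p4,p5} | {p3}.
p2 and p5 end up in different blocks, so they are distinguishable. For instance, the string 'ε' is accepted from only p2.

No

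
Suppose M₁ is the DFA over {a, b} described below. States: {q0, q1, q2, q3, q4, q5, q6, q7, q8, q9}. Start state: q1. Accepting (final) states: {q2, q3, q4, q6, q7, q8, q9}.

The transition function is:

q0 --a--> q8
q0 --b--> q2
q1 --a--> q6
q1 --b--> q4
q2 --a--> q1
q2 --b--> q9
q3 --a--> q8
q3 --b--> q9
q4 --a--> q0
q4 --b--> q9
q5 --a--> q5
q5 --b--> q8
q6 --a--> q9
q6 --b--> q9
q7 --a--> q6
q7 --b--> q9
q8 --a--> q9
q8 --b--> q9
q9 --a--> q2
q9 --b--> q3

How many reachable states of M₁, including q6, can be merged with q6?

2

First remove the unreachable states {q5,q7}; 8 states remain.
Start with accepting vs non-accepting: {q2,q3,q4,q6,q8,q9} | {q0,q1}.
Refine {q2,q3,q4,q6,q8,q9} on symbol a: members go to different blocks, giving {q3,q6,q8,q9} and {q2,q4}.
Refine {q3,q6,q8,q9} on symbol a: members go to different blocks, giving {q3,q6,q8} and {q9}.
Refine {q3,q6,q8} on symbol a: members go to different blocks, giving {q6,q8} and {q3}.
No further refinement is possible. Final partition (5 blocks): {q6,q8} | {q0,q1} | {q2,q4} | {q9} | {q3}.
The equivalence class containing q6 is {q6,q8}, of size 2.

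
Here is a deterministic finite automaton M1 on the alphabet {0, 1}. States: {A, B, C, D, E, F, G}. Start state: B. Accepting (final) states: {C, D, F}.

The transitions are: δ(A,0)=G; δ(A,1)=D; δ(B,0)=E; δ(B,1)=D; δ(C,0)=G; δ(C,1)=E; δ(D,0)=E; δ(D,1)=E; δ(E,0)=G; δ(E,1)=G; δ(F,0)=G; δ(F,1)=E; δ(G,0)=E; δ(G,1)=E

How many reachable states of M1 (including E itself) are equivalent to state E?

Reachable states from the start: {B,D,E,G}. Unreachable: {A,C,F} — drop them.
P0 = {D} | {B,E,G}.
Refine {B,E,G} on symbol 1: members go to different blocks, giving {E,G} and {B}.
The partition is now stable with 3 blocks: {D} | {E,G} | {B}.
The equivalence class containing E is {E,G}, of size 2.

2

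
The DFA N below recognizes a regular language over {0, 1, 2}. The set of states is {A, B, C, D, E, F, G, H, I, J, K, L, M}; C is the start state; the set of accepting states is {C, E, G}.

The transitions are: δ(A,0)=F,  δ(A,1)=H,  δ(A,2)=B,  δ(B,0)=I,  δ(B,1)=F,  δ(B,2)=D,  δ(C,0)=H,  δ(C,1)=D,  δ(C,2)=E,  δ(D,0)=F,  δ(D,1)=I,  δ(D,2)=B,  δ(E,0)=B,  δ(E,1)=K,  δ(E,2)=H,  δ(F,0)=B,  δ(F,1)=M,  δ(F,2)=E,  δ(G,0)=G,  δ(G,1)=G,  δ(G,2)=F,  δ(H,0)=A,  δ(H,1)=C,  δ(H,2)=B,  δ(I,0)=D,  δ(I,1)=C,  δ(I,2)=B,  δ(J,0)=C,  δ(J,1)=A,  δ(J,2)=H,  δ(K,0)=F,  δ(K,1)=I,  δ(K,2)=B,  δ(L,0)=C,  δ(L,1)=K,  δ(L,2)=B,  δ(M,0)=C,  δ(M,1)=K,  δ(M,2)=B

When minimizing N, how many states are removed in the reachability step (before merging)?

Starting at C and following transitions, the reachable set is {A, B, C, D, E, F, H, I, K, M}. That leaves G, J, L unreachable — 3 in total.

3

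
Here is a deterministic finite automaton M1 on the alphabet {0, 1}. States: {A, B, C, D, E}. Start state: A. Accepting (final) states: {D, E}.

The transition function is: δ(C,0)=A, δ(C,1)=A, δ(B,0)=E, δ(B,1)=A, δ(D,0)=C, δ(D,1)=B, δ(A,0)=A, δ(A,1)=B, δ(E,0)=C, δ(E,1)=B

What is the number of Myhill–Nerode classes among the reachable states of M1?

First remove the unreachable states {D}; 4 states remain.
Start with accepting vs non-accepting: {E} | {A,B,C}.
On input 0, block {A,B,C} splits into {A,C} and {B}.
On input 1, block {A,C} splits into {A} and {C}.
The partition is now stable with 4 blocks: {E} | {A} | {B} | {C}.

4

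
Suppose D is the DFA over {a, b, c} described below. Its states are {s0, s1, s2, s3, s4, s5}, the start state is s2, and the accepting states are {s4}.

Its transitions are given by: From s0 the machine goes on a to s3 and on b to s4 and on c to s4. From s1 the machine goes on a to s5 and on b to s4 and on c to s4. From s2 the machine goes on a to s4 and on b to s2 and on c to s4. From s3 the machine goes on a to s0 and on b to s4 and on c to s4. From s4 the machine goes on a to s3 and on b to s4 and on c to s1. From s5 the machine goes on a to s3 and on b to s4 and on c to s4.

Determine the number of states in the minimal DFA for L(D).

Every state is reachable, so we keep all 6.
Initial partition by acceptance: {s4} | {s0,s1,s2,s3,s5}.
Refine {s0,s1,s2,s3,s5} on symbol a: members go to different blocks, giving {s0,s1,s3,s5} and {s2}.
The partition is now stable with 3 blocks: {s4} | {s0,s1,s3,s5} | {s2}.

3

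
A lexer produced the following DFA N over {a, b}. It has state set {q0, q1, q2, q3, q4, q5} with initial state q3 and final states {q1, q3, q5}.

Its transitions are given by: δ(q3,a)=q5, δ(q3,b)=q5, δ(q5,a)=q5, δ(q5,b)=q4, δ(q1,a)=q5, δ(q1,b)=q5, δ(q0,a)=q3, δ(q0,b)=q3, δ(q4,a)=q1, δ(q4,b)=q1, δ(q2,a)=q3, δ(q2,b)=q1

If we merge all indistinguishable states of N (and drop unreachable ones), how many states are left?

States {q0,q2} cannot be reached from the start state, so discard them.
Start with accepting vs non-accepting: {q1,q3,q5} | {q4}.
Split {q1,q3,q5} by δ(·,b) → {q1,q3} and {q5}.
No further refinement is possible. Final partition (3 blocks): {q1,q3} | {q4} | {q5}.

3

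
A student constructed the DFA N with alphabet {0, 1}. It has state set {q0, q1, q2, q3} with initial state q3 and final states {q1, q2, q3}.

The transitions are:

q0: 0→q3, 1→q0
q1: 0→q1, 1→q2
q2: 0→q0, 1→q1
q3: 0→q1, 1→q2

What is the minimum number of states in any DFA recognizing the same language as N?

3

All states are reachable from the start state.
Initial partition by acceptance: {q1,q2,q3} | {q0}.
Split {q1,q2,q3} by δ(·,0) → {q1,q3} and {q2}.
No further refinement is possible. Final partition (3 blocks): {q1,q3} | {q0} | {q2}.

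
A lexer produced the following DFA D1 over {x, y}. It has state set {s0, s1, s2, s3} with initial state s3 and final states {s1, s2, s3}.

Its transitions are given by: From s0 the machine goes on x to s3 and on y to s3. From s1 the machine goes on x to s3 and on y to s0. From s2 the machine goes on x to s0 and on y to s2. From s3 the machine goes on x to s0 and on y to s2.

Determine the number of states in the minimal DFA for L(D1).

States {s1} cannot be reached from the start state, so discard them.
Start with accepting vs non-accepting: {s2,s3} | {s0}.
No further refinement is possible. Final partition (2 blocks): {s2,s3} | {s0}.

2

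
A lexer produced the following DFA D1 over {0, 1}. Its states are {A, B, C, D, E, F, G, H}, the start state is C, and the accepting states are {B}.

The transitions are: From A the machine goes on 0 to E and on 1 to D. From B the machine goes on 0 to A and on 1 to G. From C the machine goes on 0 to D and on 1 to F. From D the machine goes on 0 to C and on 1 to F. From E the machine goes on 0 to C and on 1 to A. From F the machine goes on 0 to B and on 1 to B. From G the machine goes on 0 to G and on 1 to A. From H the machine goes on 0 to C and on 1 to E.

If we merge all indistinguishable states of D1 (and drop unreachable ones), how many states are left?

6

States {H} cannot be reached from the start state, so discard them.
Initial partition by acceptance: {B} | {A,C,D,E,F,G}.
On input 0, block {A,C,D,E,F,G} splits into {A,C,D,E,G} and {F}.
On input 1, block {A,C,D,E,G} splits into {A,E,G} and {C,D}.
Split {A,E,G} by δ(·,0) → {A,G} and {E}.
On input 0, block {A,G} splits into {A} and {G}.
No further refinement is possible. Final partition (6 blocks): {B} | {A} | {F} | {C,D} | {E} | {G}.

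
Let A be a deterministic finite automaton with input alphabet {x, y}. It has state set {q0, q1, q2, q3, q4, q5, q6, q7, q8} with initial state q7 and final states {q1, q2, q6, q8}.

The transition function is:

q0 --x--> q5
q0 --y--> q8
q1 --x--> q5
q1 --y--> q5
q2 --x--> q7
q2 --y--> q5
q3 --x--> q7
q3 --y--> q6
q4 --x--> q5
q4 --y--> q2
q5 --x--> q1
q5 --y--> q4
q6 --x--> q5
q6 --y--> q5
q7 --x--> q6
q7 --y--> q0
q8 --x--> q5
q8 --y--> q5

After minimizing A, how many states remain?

3

Reachable states from the start: {q0,q1,q2,q4,q5,q6,q7,q8}. Unreachable: {q3} — drop them.
P0 = {q1,q2,q6,q8} | {q0,q4,q5,q7}.
Refine {q0,q4,q5,q7} on symbol x: members go to different blocks, giving {q0,q4} and {q5,q7}.
Stable partition: {q1,q2,q6,q8} | {q0,q4} | {q5,q7} — 3 equivalence classes.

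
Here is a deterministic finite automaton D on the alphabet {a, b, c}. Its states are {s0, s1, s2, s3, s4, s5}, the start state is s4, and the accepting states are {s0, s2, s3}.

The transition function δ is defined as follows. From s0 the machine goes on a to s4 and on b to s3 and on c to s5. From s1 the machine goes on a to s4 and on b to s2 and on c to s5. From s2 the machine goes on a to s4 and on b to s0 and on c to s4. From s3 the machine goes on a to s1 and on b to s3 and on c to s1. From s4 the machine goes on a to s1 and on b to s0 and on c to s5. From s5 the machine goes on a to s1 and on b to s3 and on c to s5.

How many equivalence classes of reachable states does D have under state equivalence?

Every state is reachable, so we keep all 6.
Initial partition by acceptance: {s0,s2,s3} | {s1,s4,s5}.
Stable partition: {s0,s2,s3} | {s1,s4,s5} — 2 equivalence classes.

2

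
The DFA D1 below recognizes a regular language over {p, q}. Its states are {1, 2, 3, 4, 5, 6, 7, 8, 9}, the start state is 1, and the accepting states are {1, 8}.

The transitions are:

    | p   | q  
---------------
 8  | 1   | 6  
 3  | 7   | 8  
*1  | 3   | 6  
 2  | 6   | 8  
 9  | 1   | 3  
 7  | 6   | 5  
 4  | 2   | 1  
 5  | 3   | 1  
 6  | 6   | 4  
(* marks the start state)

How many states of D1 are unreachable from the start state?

BFS from 1 reaches {1, 2, 3, 4, 5, 6, 7, 8}; the 1 state(s) 9 are never visited.

1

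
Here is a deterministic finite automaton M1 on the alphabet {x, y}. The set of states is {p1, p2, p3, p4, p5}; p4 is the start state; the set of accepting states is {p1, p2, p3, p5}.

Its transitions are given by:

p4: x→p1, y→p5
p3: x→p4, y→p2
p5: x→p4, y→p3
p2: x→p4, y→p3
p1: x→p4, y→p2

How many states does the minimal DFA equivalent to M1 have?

2

Every state is reachable, so we keep all 5.
Initial partition by acceptance: {p1,p2,p3,p5} | {p4}.
Stable partition: {p1,p2,p3,p5} | {p4} — 2 equivalence classes.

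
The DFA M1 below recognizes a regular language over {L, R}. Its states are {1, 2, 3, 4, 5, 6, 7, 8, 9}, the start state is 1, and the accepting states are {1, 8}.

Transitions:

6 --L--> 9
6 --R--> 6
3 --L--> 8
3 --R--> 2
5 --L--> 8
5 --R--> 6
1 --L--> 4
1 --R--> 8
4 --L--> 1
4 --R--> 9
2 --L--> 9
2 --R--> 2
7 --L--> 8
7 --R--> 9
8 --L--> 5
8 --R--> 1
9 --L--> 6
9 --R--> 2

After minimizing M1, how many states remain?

Reachable states from the start: {1,2,4,5,6,8,9}. Unreachable: {3,7} — drop them.
P0 = {1,8} | {2,4,5,6,9}.
Split {2,4,5,6,9} by δ(·,L) → {2,6,9} and {4,5}.
The partition is now stable with 3 blocks: {1,8} | {2,6,9} | {4,5}.

3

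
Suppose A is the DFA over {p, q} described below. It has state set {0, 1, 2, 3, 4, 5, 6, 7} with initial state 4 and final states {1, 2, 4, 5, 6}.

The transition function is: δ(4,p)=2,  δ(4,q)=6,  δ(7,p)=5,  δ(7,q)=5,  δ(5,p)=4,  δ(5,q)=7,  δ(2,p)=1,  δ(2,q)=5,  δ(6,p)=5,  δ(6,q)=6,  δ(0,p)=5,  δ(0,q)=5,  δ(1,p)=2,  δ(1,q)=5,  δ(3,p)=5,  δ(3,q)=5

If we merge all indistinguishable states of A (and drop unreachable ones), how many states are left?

Reachable states from the start: {1,2,4,5,6,7}. Unreachable: {0,3} — drop them.
Initial partition by acceptance: {1,2,4,5,6} | {7}.
Refine {1,2,4,5,6} on symbol q: members go to different blocks, giving {1,2,4,6} and {5}.
Split {1,2,4,6} by δ(·,p) → {1,2,4} and {6}.
Refine {1,2,4} on symbol q: members go to different blocks, giving {1,2} and {4}.
The partition is now stable with 5 blocks: {1,2} | {7} | {5} | {6} | {4}.

5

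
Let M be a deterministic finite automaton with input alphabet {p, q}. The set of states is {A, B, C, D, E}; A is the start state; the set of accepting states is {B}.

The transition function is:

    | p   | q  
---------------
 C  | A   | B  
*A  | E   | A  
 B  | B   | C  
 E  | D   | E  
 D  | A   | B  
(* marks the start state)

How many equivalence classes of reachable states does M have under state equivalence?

All states are reachable from the start state.
Initial partition by acceptance: {B} | {A,C,D,E}.
Split {A,C,D,E} by δ(·,q) → {A,E} and {C,D}.
Refine {A,E} on symbol p: members go to different blocks, giving {A} and {E}.
No further refinement is possible. Final partition (4 blocks): {B} | {A} | {C,D} | {E}.

4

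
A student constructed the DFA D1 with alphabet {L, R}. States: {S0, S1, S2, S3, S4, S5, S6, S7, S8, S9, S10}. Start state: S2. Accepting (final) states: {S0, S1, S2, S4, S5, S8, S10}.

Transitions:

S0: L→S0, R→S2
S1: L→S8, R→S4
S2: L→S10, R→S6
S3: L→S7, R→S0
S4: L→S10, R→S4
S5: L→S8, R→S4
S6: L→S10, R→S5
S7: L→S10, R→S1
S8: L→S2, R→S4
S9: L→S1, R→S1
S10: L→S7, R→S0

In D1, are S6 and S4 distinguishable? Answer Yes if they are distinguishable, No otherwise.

First remove the unreachable states {S3,S9}; 9 states remain.
P0 = {S0,S1,S2,S4,S5,S8,S10} | {S6,S7}.
On input L, block {S0,S1,S2,S4,S5,S8,S10} splits into {S0,S1,S2,S4,S5,S8} and {S10}.
Refine {S0,S1,S2,S4,S5,S8} on symbol L: members go to different blocks, giving {S0,S1,S5,S8} and {S2,S4}.
On input L, block {S0,S1,S5,S8} splits into {S0,S1,S5} and {S8}.
Refine {S0,S1,S5} on symbol L: members go to different blocks, giving {S1,S5} and {S0}.
Refine {S2,S4} on symbol R: members go to different blocks, giving {S2} and {S4}.
No further refinement is possible. Final partition (7 blocks): {S1,S5} | {S6,S7} | {S10} | {S2} | {S8} | {S0} | {S4}.
S6 and S4 end up in different blocks, so they are distinguishable. For instance, the string 'ε' is accepted from only S4.

Yes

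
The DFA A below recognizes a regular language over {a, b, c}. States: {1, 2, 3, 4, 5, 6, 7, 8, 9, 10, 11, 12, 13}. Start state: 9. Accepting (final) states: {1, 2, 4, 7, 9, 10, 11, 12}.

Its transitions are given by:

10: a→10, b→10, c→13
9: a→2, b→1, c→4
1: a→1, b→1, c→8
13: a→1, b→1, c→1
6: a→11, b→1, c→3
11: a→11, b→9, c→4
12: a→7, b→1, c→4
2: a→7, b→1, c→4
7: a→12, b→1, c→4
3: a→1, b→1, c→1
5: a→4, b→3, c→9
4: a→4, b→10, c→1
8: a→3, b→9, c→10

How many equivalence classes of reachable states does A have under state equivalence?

6

First remove the unreachable states {5,6,11}; 10 states remain.
P0 = {1,2,4,7,9,10,12} | {3,8,13}.
On input c, block {1,2,4,7,9,10,12} splits into {2,4,7,9,12} and {1,10}.
On input c, block {2,4,7,9,12} splits into {2,7,9,12} and {4}.
On input a, block {3,8,13} splits into {3,13} and {8}.
On input c, block {1,10} splits into {1} and {10}.
The partition is now stable with 6 blocks: {2,7,9,12} | {3,13} | {1} | {4} | {8} | {10}.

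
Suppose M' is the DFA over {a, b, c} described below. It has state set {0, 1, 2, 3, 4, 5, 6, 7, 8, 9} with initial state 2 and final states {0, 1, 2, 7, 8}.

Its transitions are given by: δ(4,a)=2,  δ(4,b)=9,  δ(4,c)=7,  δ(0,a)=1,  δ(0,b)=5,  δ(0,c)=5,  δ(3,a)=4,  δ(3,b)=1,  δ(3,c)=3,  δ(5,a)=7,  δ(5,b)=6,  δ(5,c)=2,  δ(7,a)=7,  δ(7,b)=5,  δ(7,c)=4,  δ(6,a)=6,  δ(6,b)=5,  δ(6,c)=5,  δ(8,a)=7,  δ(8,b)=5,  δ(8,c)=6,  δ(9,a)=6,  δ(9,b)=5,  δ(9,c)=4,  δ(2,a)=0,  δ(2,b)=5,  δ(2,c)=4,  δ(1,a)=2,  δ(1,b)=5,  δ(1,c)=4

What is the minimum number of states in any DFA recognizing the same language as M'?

3

Reachable states from the start: {0,1,2,4,5,6,7,9}. Unreachable: {3,8} — drop them.
Initial partition by acceptance: {0,1,2,7} | {4,5,6,9}.
Split {4,5,6,9} by δ(·,a) → {4,5} and {6,9}.
Stable partition: {0,1,2,7} | {4,5} | {6,9} — 3 equivalence classes.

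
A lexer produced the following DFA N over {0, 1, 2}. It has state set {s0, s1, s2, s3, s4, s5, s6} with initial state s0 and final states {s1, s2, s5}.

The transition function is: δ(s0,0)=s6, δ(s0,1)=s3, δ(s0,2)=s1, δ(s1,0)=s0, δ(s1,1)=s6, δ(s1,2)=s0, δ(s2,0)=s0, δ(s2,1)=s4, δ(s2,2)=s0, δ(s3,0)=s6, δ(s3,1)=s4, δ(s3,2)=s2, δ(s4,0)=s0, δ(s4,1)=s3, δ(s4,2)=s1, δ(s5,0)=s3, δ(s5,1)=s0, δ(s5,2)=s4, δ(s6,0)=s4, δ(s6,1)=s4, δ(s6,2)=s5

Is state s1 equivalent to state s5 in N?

Yes

Every state is reachable, so we keep all 7.
Start with accepting vs non-accepting: {s1,s2,s5} | {s0,s3,s4,s6}.
The partition is now stable with 2 blocks: {s1,s2,s5} | {s0,s3,s4,s6}.
s1 and s5 lie in the same block of the stable partition, so they are equivalent — no string distinguishes them.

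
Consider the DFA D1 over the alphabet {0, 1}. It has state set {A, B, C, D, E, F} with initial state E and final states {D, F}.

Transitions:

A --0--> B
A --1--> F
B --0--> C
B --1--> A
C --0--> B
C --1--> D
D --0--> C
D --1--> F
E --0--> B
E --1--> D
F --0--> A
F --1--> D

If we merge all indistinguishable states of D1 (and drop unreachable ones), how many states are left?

Start with accepting vs non-accepting: {D,F} | {A,B,C,E}.
Split {A,B,C,E} by δ(·,1) → {A,C,E} and {B}.
Stable partition: {D,F} | {A,C,E} | {B} — 3 equivalence classes.

3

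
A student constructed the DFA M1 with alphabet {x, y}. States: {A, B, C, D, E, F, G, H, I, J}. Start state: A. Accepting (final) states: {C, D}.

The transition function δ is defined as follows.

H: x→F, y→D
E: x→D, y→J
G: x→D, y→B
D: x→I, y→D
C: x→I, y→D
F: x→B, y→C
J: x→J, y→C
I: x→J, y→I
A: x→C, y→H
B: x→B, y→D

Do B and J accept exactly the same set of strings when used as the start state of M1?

Yes

Reachable states from the start: {A,B,C,D,F,H,I,J}. Unreachable: {E,G} — drop them.
Initial partition by acceptance: {C,D} | {A,B,F,H,I,J}.
Refine {A,B,F,H,I,J} on symbol x: members go to different blocks, giving {B,F,H,I,J} and {A}.
Refine {B,F,H,I,J} on symbol y: members go to different blocks, giving {B,F,H,J} and {I}.
Stable partition: {C,D} | {B,F,H,J} | {A} | {I} — 4 equivalence classes.
B and J lie in the same block of the stable partition, so they are equivalent — no string distinguishes them.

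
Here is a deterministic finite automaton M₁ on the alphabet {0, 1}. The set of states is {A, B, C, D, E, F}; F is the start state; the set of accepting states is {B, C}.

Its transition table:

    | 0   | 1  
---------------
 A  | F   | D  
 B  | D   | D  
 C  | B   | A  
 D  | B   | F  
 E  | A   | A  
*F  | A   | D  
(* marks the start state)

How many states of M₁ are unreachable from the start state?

2

Starting at F and following transitions, the reachable set is {A, B, D, F}. That leaves C, E unreachable — 2 in total.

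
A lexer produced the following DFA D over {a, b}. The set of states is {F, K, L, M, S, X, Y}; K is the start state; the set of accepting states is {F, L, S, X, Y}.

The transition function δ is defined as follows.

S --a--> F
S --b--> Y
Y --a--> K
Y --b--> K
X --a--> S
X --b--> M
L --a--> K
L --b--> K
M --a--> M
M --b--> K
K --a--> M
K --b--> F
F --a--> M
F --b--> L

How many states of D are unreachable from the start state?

No path from K leads to S, X, Y; the other 4 states are all reachable.

3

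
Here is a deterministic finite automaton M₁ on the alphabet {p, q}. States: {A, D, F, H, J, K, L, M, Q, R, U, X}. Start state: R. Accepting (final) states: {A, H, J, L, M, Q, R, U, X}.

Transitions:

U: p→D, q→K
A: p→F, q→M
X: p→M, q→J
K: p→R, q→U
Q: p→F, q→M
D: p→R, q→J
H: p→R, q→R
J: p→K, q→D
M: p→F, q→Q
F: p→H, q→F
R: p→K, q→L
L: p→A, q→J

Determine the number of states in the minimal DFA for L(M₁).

First remove the unreachable states {X}; 11 states remain.
P0 = {A,H,J,L,M,Q,R,U} | {D,F,K}.
Split {A,H,J,L,M,Q,R,U} by δ(·,p) → {A,J,M,Q,R,U} and {H,L}.
Split {A,J,M,Q,R,U} by δ(·,q) → {A,M,Q} and {J,U} and {R}.
Split {D,F,K} by δ(·,p) → {D,K} and {F}.
Split {H,L} by δ(·,p) → {L} and {H}.
Stable partition: {A,M,Q} | {D,K} | {L} | {J,U} | {R} | {F} | {H} — 7 equivalence classes.

7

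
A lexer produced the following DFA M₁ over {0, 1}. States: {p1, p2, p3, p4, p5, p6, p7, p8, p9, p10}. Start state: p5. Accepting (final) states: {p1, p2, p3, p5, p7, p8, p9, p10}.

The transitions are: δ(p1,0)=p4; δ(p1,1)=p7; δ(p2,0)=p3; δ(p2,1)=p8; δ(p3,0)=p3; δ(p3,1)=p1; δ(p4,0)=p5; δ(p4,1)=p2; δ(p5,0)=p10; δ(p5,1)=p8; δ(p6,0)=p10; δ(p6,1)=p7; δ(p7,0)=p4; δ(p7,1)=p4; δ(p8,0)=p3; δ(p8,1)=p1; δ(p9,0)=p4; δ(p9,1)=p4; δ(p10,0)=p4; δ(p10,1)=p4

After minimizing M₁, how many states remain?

States {p6,p9} cannot be reached from the start state, so discard them.
P0 = {p1,p2,p3,p5,p7,p8,p10} | {p4}.
On input 0, block {p1,p2,p3,p5,p7,p8,p10} splits into {p2,p3,p5,p8} and {p1,p7,p10}.
Refine {p2,p3,p5,p8} on symbol 0: members go to different blocks, giving {p2,p3,p8} and {p5}.
Refine {p2,p3,p8} on symbol 1: members go to different blocks, giving {p3,p8} and {p2}.
Refine {p1,p7,p10} on symbol 1: members go to different blocks, giving {p7,p10} and {p1}.
The partition is now stable with 6 blocks: {p3,p8} | {p4} | {p7,p10} | {p5} | {p2} | {p1}.

6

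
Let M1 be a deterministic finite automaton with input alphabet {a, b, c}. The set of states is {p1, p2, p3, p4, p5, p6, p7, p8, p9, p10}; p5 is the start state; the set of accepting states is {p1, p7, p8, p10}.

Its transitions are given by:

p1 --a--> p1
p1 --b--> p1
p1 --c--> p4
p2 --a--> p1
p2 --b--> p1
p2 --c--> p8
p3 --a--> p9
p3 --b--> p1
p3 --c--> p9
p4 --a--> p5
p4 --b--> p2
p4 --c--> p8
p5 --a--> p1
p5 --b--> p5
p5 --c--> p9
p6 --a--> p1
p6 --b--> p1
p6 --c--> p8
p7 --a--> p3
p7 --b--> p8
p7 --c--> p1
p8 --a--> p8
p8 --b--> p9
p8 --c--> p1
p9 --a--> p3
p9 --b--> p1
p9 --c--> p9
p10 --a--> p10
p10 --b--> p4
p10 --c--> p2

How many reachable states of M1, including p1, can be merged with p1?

1

First remove the unreachable states {p6,p7,p10}; 7 states remain.
Initial partition by acceptance: {p1,p8} | {p2,p3,p4,p5,p9}.
On input b, block {p1,p8} splits into {p1} and {p8}.
Refine {p2,p3,p4,p5,p9} on symbol a: members go to different blocks, giving {p3,p4,p9} and {p2,p5}.
Refine {p3,p4,p9} on symbol a: members go to different blocks, giving {p3,p9} and {p4}.
Refine {p2,p5} on symbol b: members go to different blocks, giving {p2} and {p5}.
No further refinement is possible. Final partition (6 blocks): {p1} | {p3,p9} | {p8} | {p2} | {p4} | {p5}.
State p1 belongs to the block {p1}, which has 1 states.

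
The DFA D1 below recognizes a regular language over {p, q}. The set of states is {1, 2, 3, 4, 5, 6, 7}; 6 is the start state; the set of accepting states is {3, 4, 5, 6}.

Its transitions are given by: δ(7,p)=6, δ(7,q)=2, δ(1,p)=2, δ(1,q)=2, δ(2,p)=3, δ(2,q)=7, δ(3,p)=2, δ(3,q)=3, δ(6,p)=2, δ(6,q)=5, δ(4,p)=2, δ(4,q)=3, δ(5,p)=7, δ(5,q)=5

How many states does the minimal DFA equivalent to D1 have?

States {1,4} cannot be reached from the start state, so discard them.
P0 = {3,5,6} | {2,7}.
No further refinement is possible. Final partition (2 blocks): {3,5,6} | {2,7}.

2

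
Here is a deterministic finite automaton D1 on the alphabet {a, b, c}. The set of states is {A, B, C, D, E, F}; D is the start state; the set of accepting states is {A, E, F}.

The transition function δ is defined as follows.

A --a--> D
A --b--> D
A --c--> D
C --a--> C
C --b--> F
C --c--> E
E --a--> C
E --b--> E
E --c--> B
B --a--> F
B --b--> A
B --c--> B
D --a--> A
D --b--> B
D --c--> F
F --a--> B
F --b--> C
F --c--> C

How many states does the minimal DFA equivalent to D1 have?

6

Every state is reachable, so we keep all 6.
P0 = {A,E,F} | {B,C,D}.
On input b, block {A,E,F} splits into {A,F} and {E}.
On input a, block {B,C,D} splits into {B,D} and {C}.
Split {A,F} by δ(·,b) → {A} and {F}.
On input a, block {B,D} splits into {B} and {D}.
The partition is now stable with 6 blocks: {A} | {B} | {E} | {C} | {F} | {D}.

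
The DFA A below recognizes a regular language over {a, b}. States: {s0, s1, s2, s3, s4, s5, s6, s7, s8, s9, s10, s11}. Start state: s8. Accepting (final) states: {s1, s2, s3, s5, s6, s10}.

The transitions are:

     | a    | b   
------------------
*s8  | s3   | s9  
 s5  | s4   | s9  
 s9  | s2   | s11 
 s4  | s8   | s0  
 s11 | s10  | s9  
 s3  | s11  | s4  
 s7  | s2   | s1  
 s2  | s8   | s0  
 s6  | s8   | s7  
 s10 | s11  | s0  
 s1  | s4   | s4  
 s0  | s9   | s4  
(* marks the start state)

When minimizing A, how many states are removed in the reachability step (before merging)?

4

No path from s8 leads to s1, s5, s6, s7; the other 8 states are all reachable.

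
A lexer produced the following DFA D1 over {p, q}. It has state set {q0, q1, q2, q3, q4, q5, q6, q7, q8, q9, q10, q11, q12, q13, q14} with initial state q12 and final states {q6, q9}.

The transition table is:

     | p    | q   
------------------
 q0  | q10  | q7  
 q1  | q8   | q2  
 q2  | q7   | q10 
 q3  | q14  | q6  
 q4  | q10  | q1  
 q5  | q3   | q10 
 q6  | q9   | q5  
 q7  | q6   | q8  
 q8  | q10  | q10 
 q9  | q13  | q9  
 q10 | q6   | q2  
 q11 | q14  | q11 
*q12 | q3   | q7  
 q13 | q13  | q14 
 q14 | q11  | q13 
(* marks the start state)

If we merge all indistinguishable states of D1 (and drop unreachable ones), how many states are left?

7

First remove the unreachable states {q0,q1,q4}; 12 states remain.
Initial partition by acceptance: {q6,q9} | {q2,q3,q5,q7,q8,q10,q11,q12,q13,q14}.
On input p, block {q6,q9} splits into {q6} and {q9}.
Refine {q2,q3,q5,q7,q8,q10,q11,q12,q13,q14} on symbol p: members go to different blocks, giving {q2,q3,q5,q8,q11,q12,q13,q14} and {q7,q10}.
On input p, block {q2,q3,q5,q8,q11,q12,q13,q14} splits into {q3,q5,q11,q12,q13,q14} and {q2,q8}.
Refine {q3,q5,q11,q12,q13,q14} on symbol q: members go to different blocks, giving {q11,q13,q14} and {q5,q12} and {q3}.
The partition is now stable with 7 blocks: {q6} | {q11,q13,q14} | {q9} | {q7,q10} | {q2,q8} | {q5,q12} | {q3}.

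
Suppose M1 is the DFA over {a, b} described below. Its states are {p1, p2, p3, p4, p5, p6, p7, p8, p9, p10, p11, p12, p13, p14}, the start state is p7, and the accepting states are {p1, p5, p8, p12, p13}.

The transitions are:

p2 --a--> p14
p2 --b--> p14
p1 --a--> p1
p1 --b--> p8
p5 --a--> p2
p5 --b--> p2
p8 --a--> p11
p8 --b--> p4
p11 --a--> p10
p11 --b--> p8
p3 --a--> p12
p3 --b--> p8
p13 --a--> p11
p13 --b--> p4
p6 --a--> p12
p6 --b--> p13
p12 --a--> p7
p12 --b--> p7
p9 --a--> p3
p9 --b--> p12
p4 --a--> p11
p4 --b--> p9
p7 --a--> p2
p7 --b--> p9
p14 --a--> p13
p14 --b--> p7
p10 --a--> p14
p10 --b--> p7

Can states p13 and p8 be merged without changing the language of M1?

Yes

First remove the unreachable states {p1,p5,p6}; 11 states remain.
Start with accepting vs non-accepting: {p8,p12,p13} | {p2,p3,p4,p7,p9,p10,p11,p14}.
On input a, block {p2,p3,p4,p7,p9,p10,p11,p14} splits into {p2,p4,p7,p9,p10,p11} and {p3,p14}.
Split {p2,p4,p7,p9,p10,p11} by δ(·,a) → {p2,p9,p10} and {p4,p7,p11}.
On input b, block {p2,p9,p10} splits into {p2} and {p9} and {p10}.
On input b, block {p3,p14} splits into {p3} and {p14}.
On input a, block {p4,p7,p11} splits into {p4} and {p7} and {p11}.
Split {p8,p12,p13} by δ(·,a) → {p8,p13} and {p12}.
No further refinement is possible. Final partition (10 blocks): {p8,p13} | {p2} | {p3} | {p4} | {p9} | {p10} | {p14} | {p7} | {p11} | {p12}.
p13 and p8 lie in the same block of the stable partition, so they are equivalent — no string distinguishes them.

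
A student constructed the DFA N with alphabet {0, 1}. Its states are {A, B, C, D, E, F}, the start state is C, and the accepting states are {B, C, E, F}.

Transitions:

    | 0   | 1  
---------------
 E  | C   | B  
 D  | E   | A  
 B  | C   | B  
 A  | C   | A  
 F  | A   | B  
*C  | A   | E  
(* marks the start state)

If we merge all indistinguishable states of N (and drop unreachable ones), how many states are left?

Reachable states from the start: {A,B,C,E}. Unreachable: {D,F} — drop them.
Initial partition by acceptance: {B,C,E} | {A}.
On input 0, block {B,C,E} splits into {B,E} and {C}.
Stable partition: {B,E} | {A} | {C} — 3 equivalence classes.

3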